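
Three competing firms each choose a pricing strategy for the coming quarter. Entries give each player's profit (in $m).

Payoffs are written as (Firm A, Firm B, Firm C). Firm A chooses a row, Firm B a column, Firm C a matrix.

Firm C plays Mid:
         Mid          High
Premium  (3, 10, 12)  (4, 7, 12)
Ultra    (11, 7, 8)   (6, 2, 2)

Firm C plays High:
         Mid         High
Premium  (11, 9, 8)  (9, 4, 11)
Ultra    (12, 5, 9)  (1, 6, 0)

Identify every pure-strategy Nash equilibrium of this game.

No pure-strategy Nash equilibrium.

Firm A against (Mid, Mid): payoffs 3, 11 → best response Ultra.
Firm A against (Mid, High): payoffs 11, 12 → best response Ultra.
Firm A against (High, Mid): payoffs 4, 6 → best response Ultra.
Firm A against (High, High): payoffs 9, 1 → best response Premium.
Firm B against (Premium, Mid): payoffs 10, 7 → best response Mid.
Firm B against (Premium, High): payoffs 9, 4 → best response Mid.
Firm B against (Ultra, Mid): payoffs 7, 2 → best response Mid.
Firm B against (Ultra, High): payoffs 5, 6 → best response High.
Firm C against (Premium, Mid): payoffs 12, 8 → best response Mid.
Firm C against (Premium, High): payoffs 12, 11 → best response Mid.
Firm C against (Ultra, Mid): payoffs 8, 9 → best response High.
Firm C against (Ultra, High): payoffs 2, 0 → best response Mid.
No profile is a mutual best response for all players.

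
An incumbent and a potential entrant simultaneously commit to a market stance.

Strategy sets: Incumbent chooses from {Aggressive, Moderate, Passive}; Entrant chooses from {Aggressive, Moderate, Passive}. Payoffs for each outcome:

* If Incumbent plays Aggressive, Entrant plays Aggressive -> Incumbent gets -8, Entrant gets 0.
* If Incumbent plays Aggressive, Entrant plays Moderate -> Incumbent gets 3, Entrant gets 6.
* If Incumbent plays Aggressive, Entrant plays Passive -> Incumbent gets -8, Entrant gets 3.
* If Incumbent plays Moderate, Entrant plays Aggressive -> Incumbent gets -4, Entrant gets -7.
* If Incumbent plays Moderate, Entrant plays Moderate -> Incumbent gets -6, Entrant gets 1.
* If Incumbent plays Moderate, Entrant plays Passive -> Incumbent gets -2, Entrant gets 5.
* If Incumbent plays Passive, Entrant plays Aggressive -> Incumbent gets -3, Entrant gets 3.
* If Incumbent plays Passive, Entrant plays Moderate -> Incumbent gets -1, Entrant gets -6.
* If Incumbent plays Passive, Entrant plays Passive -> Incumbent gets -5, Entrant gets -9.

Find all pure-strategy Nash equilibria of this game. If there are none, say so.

Pure-strategy Nash equilibria: (Aggressive, Moderate), (Moderate, Passive), (Passive, Aggressive)

For each player, find the best response to each opponent profile; mutual best responses are the pure NE.
Incumbent against Aggressive: payoffs -8, -4, -3 → best response Passive.
Incumbent against Moderate: payoffs 3, -6, -1 → best response Aggressive.
Incumbent against Passive: payoffs -8, -2, -5 → best response Moderate.
Entrant against Aggressive: payoffs 0, 6, 3 → best response Moderate.
Entrant against Moderate: payoffs -7, 1, 5 → best response Passive.
Entrant against Passive: payoffs 3, -6, -9 → best response Aggressive.
Mutual best responses: (Aggressive, Moderate); (Moderate, Passive); (Passive, Aggressive).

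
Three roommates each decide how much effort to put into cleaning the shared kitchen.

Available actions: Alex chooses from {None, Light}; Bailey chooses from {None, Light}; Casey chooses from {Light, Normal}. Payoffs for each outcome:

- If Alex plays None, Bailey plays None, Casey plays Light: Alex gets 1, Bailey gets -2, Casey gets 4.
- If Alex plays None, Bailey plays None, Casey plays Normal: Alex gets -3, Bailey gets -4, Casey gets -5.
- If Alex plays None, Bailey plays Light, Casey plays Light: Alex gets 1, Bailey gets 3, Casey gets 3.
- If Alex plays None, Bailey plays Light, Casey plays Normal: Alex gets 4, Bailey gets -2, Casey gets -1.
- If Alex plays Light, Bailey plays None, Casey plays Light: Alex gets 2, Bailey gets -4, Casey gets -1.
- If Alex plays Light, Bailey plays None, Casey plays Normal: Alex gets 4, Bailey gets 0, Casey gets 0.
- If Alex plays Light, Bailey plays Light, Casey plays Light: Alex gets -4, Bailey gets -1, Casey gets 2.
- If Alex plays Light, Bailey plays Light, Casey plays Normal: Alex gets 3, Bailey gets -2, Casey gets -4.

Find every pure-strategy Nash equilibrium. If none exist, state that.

Mark each player's best response to every combination of opponents' strategies; a profile where every player is best-responding is a pure Nash equilibrium.
Alex against (None, Light): payoffs 1, 2 → best response Light.
Alex against (None, Normal): payoffs -3, 4 → best response Light.
Alex against (Light, Light): payoffs 1, -4 → best response None.
Alex against (Light, Normal): payoffs 4, 3 → best response None.
Bailey against (None, Light): payoffs -2, 3 → best response Light.
Bailey against (None, Normal): payoffs -4, -2 → best response Light.
Bailey against (Light, Light): payoffs -4, -1 → best response Light.
Bailey against (Light, Normal): payoffs 0, -2 → best response None.
Casey against (None, None): payoffs 4, -5 → best response Light.
Casey against (None, Light): payoffs 3, -1 → best response Light.
Casey against (Light, None): payoffs -1, 0 → best response Normal.
Casey against (Light, Light): payoffs 2, -4 → best response Light.
Mutual best responses: (None, Light, Light); (Light, None, Normal).

(None, Light, Light), (Light, None, Normal)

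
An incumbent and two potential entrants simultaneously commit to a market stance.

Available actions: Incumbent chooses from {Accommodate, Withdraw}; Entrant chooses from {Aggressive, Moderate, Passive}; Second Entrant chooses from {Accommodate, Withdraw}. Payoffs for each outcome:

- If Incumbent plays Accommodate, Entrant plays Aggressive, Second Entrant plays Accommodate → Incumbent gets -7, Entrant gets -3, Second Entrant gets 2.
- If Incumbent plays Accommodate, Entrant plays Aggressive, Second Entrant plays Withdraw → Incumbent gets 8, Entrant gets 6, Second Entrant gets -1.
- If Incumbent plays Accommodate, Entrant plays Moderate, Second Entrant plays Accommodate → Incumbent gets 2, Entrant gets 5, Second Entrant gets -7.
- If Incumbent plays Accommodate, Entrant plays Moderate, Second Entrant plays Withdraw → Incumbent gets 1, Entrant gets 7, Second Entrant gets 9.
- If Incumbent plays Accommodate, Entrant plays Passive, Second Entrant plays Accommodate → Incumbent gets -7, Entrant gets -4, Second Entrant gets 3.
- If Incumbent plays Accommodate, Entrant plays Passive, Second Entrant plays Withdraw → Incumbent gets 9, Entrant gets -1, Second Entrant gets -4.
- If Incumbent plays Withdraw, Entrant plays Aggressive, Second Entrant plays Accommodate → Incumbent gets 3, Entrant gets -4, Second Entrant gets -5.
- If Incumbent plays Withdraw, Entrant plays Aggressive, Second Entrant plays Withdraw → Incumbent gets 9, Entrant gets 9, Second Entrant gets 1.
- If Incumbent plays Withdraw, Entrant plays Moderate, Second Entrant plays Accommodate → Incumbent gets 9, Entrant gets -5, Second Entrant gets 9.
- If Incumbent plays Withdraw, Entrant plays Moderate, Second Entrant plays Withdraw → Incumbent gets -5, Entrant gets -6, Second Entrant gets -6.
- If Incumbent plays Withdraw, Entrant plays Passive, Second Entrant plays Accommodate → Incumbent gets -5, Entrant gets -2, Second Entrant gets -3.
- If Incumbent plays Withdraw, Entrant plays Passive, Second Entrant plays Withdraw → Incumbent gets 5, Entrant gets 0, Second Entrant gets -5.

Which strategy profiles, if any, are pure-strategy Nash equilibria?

The pure Nash equilibria are (Accommodate, Moderate, Withdraw); (Withdraw, Aggressive, Withdraw); (Withdraw, Passive, Accommodate).

Incumbent against (Aggressive, Accommodate): payoffs -7, 3 → best response Withdraw.
Incumbent against (Aggressive, Withdraw): payoffs 8, 9 → best response Withdraw.
Incumbent against (Moderate, Accommodate): payoffs 2, 9 → best response Withdraw.
Incumbent against (Moderate, Withdraw): payoffs 1, -5 → best response Accommodate.
Incumbent against (Passive, Accommodate): payoffs -7, -5 → best response Withdraw.
Incumbent against (Passive, Withdraw): payoffs 9, 5 → best response Accommodate.
Entrant against (Accommodate, Accommodate): payoffs -3, 5, -4 → best response Moderate.
Entrant against (Accommodate, Withdraw): payoffs 6, 7, -1 → best response Moderate.
Entrant against (Withdraw, Accommodate): payoffs -4, -5, -2 → best response Passive.
Entrant against (Withdraw, Withdraw): payoffs 9, -6, 0 → best response Aggressive.
Second Entrant against (Accommodate, Aggressive): payoffs 2, -1 → best response Accommodate.
Second Entrant against (Accommodate, Moderate): payoffs -7, 9 → best response Withdraw.
Second Entrant against (Accommodate, Passive): payoffs 3, -4 → best response Accommodate.
Second Entrant against (Withdraw, Aggressive): payoffs -5, 1 → best response Withdraw.
Second Entrant against (Withdraw, Moderate): payoffs 9, -6 → best response Accommodate.
Second Entrant against (Withdraw, Passive): payoffs -3, -5 → best response Accommodate.
Mutual best responses: (Accommodate, Moderate, Withdraw); (Withdraw, Aggressive, Withdraw); (Withdraw, Passive, Accommodate).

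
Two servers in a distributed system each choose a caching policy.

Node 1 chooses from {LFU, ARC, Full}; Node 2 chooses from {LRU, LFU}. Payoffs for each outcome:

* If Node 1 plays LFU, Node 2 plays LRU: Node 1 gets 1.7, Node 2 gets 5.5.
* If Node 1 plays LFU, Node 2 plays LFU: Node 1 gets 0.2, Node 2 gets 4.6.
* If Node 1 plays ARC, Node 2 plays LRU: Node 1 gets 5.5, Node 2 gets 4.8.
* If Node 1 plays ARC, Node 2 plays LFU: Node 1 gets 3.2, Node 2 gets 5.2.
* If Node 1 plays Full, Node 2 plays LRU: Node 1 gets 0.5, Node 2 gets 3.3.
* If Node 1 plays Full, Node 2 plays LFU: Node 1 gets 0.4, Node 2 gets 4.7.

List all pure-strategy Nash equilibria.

(LFU, LRU): Node 1 can switch to ARC (1.7 → 5.5). Not NE.
(LFU, LFU): Node 1 can switch to ARC (0.2 → 3.2). Not NE.
(ARC, LRU): Node 2 can switch to LFU (4.8 → 5.2). Not NE.
(ARC, LFU): Node 1 gets 3.2, best alternative 0.4; Node 2 gets 5.2, best alternative 4.8. No profitable deviation — NE.
(Full, LRU): Node 1 can switch to LFU (0.5 → 1.7). Not NE.
(Full, LFU): Node 1 can switch to ARC (0.4 → 3.2). Not NE.

Pure NE: (ARC, LFU)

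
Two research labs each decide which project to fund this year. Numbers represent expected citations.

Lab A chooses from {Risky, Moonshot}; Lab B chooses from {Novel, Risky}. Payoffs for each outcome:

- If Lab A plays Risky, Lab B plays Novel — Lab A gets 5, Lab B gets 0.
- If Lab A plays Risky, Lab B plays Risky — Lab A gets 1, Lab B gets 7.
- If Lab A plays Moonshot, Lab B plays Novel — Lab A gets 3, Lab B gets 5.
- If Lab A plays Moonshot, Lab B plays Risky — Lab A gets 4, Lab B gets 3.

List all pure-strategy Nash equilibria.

Lab A against Novel: payoffs 5, 3 → best response Risky.
Lab A against Risky: payoffs 1, 4 → best response Moonshot.
Lab B against Risky: payoffs 0, 7 → best response Risky.
Lab B against Moonshot: payoffs 5, 3 → best response Novel.
No profile is a mutual best response for all players.

This game has no pure Nash equilibrium.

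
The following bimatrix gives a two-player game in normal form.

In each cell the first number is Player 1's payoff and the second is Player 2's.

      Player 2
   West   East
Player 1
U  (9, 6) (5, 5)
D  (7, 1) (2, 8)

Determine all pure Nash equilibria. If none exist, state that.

Pure NE: (U, West)

Check each profile: it is a Nash equilibrium iff no player can strictly gain by switching unilaterally.
(U, West): Player 1 gets 9, best alternative 7; Player 2 gets 6, best alternative 5. No profitable deviation — NE.
(U, East): Player 2 can switch to West (5 → 6). Not NE.
(D, West): Player 1 can switch to U (7 → 9). Not NE.
(D, East): Player 1 can switch to U (2 → 5). Not NE.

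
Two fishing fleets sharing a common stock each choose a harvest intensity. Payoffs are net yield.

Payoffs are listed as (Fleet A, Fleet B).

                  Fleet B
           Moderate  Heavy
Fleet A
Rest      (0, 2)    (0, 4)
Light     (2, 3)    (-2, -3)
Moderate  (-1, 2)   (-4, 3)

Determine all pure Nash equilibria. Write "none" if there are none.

(Rest, Moderate): Fleet A can switch to Light (0 → 2). Not NE.
(Rest, Heavy): Fleet A gets 0, best alternative -2; Fleet B gets 4, best alternative 2. No profitable deviation — NE.
(Light, Moderate): Fleet A gets 2, best alternative 0; Fleet B gets 3, best alternative -3. No profitable deviation — NE.
(Light, Heavy): Fleet A can switch to Rest (-2 → 0). Not NE.
(Moderate, Moderate): Fleet A can switch to Rest (-1 → 0). Not NE.
(Moderate, Heavy): Fleet A can switch to Rest (-4 → 0). Not NE.

(Rest, Heavy) and (Light, Moderate)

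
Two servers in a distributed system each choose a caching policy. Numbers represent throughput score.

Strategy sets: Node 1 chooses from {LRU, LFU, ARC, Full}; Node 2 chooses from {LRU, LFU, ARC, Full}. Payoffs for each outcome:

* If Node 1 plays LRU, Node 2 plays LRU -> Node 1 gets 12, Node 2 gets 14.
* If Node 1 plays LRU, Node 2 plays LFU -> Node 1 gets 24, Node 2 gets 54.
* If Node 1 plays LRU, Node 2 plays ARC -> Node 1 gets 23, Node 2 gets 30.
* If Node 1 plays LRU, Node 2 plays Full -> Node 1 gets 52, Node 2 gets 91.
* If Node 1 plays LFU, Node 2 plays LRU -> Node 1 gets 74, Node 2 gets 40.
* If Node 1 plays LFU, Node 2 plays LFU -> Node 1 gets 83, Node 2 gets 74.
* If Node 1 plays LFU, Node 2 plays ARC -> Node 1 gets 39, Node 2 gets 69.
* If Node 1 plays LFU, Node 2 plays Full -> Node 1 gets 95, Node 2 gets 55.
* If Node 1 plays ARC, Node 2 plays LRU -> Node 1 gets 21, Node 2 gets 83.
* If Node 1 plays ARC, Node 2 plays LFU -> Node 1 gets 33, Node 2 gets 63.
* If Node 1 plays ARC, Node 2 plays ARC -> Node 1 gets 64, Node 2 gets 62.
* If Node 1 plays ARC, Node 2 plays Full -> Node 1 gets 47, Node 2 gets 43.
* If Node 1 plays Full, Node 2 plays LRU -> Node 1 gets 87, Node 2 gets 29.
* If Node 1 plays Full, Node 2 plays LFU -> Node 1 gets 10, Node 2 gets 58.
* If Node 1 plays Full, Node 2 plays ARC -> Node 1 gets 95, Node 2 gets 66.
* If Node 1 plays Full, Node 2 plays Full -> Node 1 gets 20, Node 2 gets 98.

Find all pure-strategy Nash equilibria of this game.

Node 1 against LRU: payoffs 12, 74, 21, 87 → best response Full.
Node 1 against LFU: payoffs 24, 83, 33, 10 → best response LFU.
Node 1 against ARC: payoffs 23, 39, 64, 95 → best response Full.
Node 1 against Full: payoffs 52, 95, 47, 20 → best response LFU.
Node 2 against LRU: payoffs 14, 54, 30, 91 → best response Full.
Node 2 against LFU: payoffs 40, 74, 69, 55 → best response LFU.
Node 2 against ARC: payoffs 83, 63, 62, 43 → best response LRU.
Node 2 against Full: payoffs 29, 58, 66, 98 → best response Full.
Mutual best responses: (LFU, LFU).

(LFU, LFU)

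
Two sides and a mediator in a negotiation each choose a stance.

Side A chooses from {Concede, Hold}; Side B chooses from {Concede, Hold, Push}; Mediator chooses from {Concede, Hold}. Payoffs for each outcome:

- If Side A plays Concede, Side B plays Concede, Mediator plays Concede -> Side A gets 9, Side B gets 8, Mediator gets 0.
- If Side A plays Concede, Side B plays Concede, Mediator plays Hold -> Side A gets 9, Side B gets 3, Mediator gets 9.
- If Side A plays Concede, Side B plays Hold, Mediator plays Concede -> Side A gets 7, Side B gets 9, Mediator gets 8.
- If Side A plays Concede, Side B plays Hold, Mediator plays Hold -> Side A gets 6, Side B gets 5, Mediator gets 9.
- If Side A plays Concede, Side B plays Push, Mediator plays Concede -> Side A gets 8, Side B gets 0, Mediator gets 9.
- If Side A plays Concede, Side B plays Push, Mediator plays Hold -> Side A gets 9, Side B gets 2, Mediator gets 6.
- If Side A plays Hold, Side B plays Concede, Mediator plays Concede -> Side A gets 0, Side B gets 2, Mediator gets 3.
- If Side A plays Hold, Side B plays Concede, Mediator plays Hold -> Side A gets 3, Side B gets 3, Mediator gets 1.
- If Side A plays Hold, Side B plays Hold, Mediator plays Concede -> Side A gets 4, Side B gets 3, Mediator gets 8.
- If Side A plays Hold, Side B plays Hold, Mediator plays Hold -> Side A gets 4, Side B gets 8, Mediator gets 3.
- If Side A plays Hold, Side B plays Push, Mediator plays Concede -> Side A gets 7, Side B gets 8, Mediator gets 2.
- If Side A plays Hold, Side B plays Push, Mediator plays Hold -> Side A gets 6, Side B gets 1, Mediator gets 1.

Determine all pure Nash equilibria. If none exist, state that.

(Concede, Hold, Hold)

For each strategy profile, look for a profitable unilateral deviation.
(Concede, Concede, Concede): Side B can switch to Hold (8 → 9). Not NE.
(Concede, Concede, Hold): Side B can switch to Hold (3 → 5). Not NE.
(Concede, Hold, Concede): Mediator can switch to Hold (8 → 9). Not NE.
(Concede, Hold, Hold): Side A gets 6, best alternative 4; Side B gets 5, best alternative 3; Mediator gets 9, best alternative 8. No profitable deviation — NE.
(Concede, Push, Concede): Side B can switch to Concede (0 → 8). Not NE.
(Concede, Push, Hold): Side B can switch to Concede (2 → 3). Not NE.
(Hold, Concede, Concede): Side A can switch to Concede (0 → 9). Not NE.
(Hold, Concede, Hold): Side A can switch to Concede (3 → 9). Not NE.
(Hold, Hold, Concede): Side A can switch to Concede (4 → 7). Not NE.
(Hold, Hold, Hold): Side A can switch to Concede (4 → 6). Not NE.
(Hold, Push, Concede): Side A can switch to Concede (7 → 8). Not NE.
(The remaining 1 profile has a profitable deviation by the same check.)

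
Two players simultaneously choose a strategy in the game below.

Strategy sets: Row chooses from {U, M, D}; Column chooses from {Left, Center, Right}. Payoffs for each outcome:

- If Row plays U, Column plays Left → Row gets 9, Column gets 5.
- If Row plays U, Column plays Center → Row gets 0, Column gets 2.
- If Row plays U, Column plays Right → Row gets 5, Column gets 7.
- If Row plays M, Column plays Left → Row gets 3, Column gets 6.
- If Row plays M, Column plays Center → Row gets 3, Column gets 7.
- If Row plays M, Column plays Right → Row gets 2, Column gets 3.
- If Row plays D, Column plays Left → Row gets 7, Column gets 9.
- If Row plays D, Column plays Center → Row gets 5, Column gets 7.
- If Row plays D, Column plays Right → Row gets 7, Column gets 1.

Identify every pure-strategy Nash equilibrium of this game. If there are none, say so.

(U, Left): Column can switch to Right (5 → 7). Not NE.
(U, Center): Row can switch to M (0 → 3). Not NE.
(U, Right): Row can switch to D (5 → 7). Not NE.
(M, Left): Row can switch to U (3 → 9). Not NE.
(M, Center): Row can switch to D (3 → 5). Not NE.
(M, Right): Row can switch to U (2 → 5). Not NE.
(The remaining 3 profiles each have a profitable deviation by the same check.)

No pure-strategy Nash equilibrium.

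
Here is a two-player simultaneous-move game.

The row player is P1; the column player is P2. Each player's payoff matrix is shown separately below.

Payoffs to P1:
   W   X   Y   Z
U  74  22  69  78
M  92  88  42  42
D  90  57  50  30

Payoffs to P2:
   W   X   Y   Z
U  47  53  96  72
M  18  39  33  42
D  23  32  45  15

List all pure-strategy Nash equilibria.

The unique pure-strategy Nash equilibrium is (U, Y).

(U, W): P1 can switch to M (74 → 92). Not NE.
(U, X): P1 can switch to M (22 → 88). Not NE.
(U, Y): P1 gets 69, best alternative 50; P2 gets 96, best alternative 72. No profitable deviation — NE.
(U, Z): P2 can switch to Y (72 → 96). Not NE.
(M, W): P2 can switch to X (18 → 39). Not NE.
(M, X): P2 can switch to Z (39 → 42). Not NE.
(M, Y): P1 can switch to U (42 → 69). Not NE.
(M, Z): P1 can switch to U (42 → 78). Not NE.
(D, W): P1 can switch to M (90 → 92). Not NE.
(D, X): P1 can switch to M (57 → 88). Not NE.
(D, Y): P1 can switch to U (50 → 69). Not NE.
(D, Z): P1 can switch to U (30 → 78). Not NE.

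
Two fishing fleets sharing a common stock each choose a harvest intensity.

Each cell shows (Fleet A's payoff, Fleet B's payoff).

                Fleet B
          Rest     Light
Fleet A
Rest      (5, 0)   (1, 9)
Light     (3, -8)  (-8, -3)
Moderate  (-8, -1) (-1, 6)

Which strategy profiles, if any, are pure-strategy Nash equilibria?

The unique pure-strategy Nash equilibrium is (Rest, Light).

Fleet A against Rest: payoffs 5, 3, -8 → best response Rest.
Fleet A against Light: payoffs 1, -8, -1 → best response Rest.
Fleet B against Rest: payoffs 0, 9 → best response Light.
Fleet B against Light: payoffs -8, -3 → best response Light.
Fleet B against Moderate: payoffs -1, 6 → best response Light.
Mutual best responses: (Rest, Light).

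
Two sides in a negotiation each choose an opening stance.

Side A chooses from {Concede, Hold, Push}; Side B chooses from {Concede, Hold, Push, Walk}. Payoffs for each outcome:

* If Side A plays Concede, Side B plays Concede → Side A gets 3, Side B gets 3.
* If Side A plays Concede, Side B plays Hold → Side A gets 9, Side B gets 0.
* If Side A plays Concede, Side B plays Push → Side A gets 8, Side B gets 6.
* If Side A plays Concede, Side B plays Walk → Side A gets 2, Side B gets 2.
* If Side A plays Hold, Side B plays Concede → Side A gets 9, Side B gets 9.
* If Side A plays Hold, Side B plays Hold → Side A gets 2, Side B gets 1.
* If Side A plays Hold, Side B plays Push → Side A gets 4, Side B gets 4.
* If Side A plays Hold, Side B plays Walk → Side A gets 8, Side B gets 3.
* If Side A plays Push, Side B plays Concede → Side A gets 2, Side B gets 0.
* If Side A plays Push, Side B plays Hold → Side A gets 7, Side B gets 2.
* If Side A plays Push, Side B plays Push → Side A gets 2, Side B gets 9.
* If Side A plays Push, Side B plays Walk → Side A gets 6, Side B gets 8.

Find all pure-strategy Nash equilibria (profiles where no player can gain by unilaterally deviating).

Pure-strategy Nash equilibria: (Concede, Push); (Hold, Concede)

(Concede, Concede): Side A can switch to Hold (3 → 9). Not NE.
(Concede, Hold): Side B can switch to Concede (0 → 3). Not NE.
(Concede, Push): Side A gets 8, best alternative 4; Side B gets 6, best alternative 3. No profitable deviation — NE.
(Concede, Walk): Side A can switch to Hold (2 → 8). Not NE.
(Hold, Concede): Side A gets 9, best alternative 3; Side B gets 9, best alternative 4. No profitable deviation — NE.
(Hold, Hold): Side A can switch to Concede (2 → 9). Not NE.
(Hold, Push): Side A can switch to Concede (4 → 8). Not NE.
(Hold, Walk): Side B can switch to Concede (3 → 9). Not NE.
(Push, Concede): Side A can switch to Concede (2 → 3). Not NE.
(Push, Hold): Side A can switch to Concede (7 → 9). Not NE.
(Push, Push): Side A can switch to Concede (2 → 8). Not NE.
(Push, Walk): Side A can switch to Hold (6 → 8). Not NE.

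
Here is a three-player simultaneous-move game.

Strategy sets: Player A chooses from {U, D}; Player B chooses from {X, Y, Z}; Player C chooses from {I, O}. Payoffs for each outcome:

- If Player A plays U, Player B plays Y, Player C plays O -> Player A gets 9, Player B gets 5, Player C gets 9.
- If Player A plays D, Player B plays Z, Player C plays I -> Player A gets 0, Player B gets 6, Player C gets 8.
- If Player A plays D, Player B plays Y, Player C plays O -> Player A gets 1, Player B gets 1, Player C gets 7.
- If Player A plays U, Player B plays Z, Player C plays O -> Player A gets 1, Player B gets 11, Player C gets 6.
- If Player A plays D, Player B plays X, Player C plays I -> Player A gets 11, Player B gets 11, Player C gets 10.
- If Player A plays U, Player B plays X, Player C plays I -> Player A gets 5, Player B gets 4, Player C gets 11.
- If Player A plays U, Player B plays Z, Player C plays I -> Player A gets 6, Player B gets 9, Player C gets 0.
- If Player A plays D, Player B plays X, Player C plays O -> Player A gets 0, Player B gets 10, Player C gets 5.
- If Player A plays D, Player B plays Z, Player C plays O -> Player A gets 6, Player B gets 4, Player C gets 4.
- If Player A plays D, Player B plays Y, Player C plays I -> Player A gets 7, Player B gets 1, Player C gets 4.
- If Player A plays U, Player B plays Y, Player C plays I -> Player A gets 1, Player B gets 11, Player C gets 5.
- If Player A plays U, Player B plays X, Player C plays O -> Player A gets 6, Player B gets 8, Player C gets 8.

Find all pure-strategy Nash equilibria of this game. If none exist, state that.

Pure NE: (D, X, I)

Player A against (X, I): payoffs 5, 11 → best response D.
Player A against (X, O): payoffs 6, 0 → best response U.
Player A against (Y, I): payoffs 1, 7 → best response D.
Player A against (Y, O): payoffs 9, 1 → best response U.
Player A against (Z, I): payoffs 6, 0 → best response U.
Player A against (Z, O): payoffs 1, 6 → best response D.
Player B against (U, I): payoffs 4, 11, 9 → best response Y.
Player B against (U, O): payoffs 8, 5, 11 → best response Z.
Player B against (D, I): payoffs 11, 1, 6 → best response X.
Player B against (D, O): payoffs 10, 1, 4 → best response X.
Player C against (U, X): payoffs 11, 8 → best response I.
Player C against (U, Y): payoffs 5, 9 → best response O.
Player C against (U, Z): payoffs 0, 6 → best response O.
Player C against (D, X): payoffs 10, 5 → best response I.
Player C against (D, Y): payoffs 4, 7 → best response O.
Player C against (D, Z): payoffs 8, 4 → best response I.
Mutual best responses: (D, X, I).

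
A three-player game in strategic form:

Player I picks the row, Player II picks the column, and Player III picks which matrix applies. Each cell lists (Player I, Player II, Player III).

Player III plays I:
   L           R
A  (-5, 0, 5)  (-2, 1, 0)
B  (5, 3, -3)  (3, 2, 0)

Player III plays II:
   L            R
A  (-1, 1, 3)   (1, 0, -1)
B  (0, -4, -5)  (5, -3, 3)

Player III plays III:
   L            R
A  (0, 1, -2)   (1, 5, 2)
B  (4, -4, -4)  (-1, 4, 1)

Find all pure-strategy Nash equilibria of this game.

(A, L, I): Player I can switch to B (-5 → 5). Not NE.
(A, L, II): Player I can switch to B (-1 → 0). Not NE.
(A, L, III): Player I can switch to B (0 → 4). Not NE.
(A, R, I): Player I can switch to B (-2 → 3). Not NE.
(A, R, II): Player I can switch to B (1 → 5). Not NE.
(A, R, III): Player I gets 1, best alternative -1; Player II gets 5, best alternative 1; Player III gets 2, best alternative 0. No profitable deviation — NE.
(B, L, I): Player I gets 5, best alternative -5; Player II gets 3, best alternative 2; Player III gets -3, best alternative -4. No profitable deviation — NE.
(B, L, II): Player II can switch to R (-4 → -3). Not NE.
(B, L, III): Player II can switch to R (-4 → 4). Not NE.
(B, R, I): Player II can switch to L (2 → 3). Not NE.
(B, R, II): Player I gets 5, best alternative 1; Player II gets -3, best alternative -4; Player III gets 3, best alternative 1. No profitable deviation — NE.
(B, R, III): Player I can switch to A (-1 → 1). Not NE.

The pure Nash equilibria are (A, R, III) and (B, L, I) and (B, R, II).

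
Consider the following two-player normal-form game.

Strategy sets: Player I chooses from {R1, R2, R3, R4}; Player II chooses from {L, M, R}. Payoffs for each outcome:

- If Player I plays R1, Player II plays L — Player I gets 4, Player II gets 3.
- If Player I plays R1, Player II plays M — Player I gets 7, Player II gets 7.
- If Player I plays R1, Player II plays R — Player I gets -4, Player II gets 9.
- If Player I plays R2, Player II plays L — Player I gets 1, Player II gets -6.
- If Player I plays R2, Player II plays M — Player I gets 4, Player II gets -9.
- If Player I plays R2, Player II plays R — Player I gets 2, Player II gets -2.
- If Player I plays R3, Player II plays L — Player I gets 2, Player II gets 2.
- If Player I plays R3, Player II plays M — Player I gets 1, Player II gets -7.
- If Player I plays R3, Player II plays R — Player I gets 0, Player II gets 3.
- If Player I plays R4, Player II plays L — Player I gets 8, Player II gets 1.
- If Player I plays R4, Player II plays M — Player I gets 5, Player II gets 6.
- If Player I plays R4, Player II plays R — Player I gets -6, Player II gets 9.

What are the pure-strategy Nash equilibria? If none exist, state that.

Player I against L: payoffs 4, 1, 2, 8 → best response R4.
Player I against M: payoffs 7, 4, 1, 5 → best response R1.
Player I against R: payoffs -4, 2, 0, -6 → best response R2.
Player II against R1: payoffs 3, 7, 9 → best response R.
Player II against R2: payoffs -6, -9, -2 → best response R.
Player II against R3: payoffs 2, -7, 3 → best response R.
Player II against R4: payoffs 1, 6, 9 → best response R.
Mutual best responses: (R2, R).

Pure NE: (R2, R)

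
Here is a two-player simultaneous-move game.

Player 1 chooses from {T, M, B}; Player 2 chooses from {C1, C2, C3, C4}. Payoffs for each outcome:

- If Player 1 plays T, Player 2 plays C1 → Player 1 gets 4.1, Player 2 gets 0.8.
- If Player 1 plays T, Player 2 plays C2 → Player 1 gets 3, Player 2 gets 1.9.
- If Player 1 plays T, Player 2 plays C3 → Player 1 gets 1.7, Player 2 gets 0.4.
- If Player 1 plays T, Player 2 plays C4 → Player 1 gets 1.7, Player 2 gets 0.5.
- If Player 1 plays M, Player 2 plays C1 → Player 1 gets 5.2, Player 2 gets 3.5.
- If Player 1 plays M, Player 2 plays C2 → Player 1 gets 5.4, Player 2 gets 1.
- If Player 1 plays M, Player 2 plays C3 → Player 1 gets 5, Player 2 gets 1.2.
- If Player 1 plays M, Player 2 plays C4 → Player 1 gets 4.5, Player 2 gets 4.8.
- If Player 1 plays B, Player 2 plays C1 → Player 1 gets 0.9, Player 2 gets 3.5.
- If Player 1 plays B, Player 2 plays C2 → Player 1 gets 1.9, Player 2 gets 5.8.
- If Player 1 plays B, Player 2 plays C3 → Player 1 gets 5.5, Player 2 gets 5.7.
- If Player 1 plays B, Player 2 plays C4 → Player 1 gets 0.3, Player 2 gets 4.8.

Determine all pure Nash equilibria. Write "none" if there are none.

For each player, find the best response to each opponent profile; mutual best responses are the pure NE.
Player 1 against C1: payoffs 4.1, 5.2, 0.9 → best response M.
Player 1 against C2: payoffs 3, 5.4, 1.9 → best response M.
Player 1 against C3: payoffs 1.7, 5, 5.5 → best response B.
Player 1 against C4: payoffs 1.7, 4.5, 0.3 → best response M.
Player 2 against T: payoffs 0.8, 1.9, 0.4, 0.5 → best response C2.
Player 2 against M: payoffs 3.5, 1, 1.2, 4.8 → best response C4.
Player 2 against B: payoffs 3.5, 5.8, 5.7, 4.8 → best response C2.
Mutual best responses: (M, C4).

Pure NE: (M, C4)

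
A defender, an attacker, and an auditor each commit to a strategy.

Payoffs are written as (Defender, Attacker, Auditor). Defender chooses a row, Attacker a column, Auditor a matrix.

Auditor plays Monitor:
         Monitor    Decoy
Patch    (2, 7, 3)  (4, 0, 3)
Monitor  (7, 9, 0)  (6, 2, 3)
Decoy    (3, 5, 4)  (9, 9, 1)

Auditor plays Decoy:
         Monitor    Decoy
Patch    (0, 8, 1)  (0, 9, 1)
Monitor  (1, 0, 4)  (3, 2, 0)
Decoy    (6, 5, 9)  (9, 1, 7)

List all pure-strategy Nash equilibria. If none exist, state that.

Pure NE: (Decoy, Monitor, Decoy)

Check each profile: it is a Nash equilibrium iff no player can strictly gain by switching unilaterally.
(Patch, Monitor, Monitor): Defender can switch to Monitor (2 → 7). Not NE.
(Patch, Monitor, Decoy): Defender can switch to Monitor (0 → 1). Not NE.
(Patch, Decoy, Monitor): Defender can switch to Monitor (4 → 6). Not NE.
(Patch, Decoy, Decoy): Defender can switch to Monitor (0 → 3). Not NE.
(Monitor, Monitor, Monitor): Auditor can switch to Decoy (0 → 4). Not NE.
(Monitor, Monitor, Decoy): Defender can switch to Decoy (1 → 6). Not NE.
(Decoy, Monitor, Decoy): Defender gets 6, best alternative 1; Attacker gets 5, best alternative 1; Auditor gets 9, best alternative 4. No profitable deviation — NE.
(The remaining 5 profiles each have a profitable deviation by the same check.)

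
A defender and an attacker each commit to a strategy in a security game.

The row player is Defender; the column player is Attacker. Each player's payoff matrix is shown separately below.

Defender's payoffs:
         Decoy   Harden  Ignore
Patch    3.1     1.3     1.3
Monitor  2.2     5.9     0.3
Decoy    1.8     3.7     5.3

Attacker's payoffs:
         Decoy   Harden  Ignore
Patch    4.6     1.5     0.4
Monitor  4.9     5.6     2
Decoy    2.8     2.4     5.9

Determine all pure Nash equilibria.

Pure-strategy Nash equilibria: (Patch, Decoy), (Monitor, Harden), (Decoy, Ignore)

(Patch, Decoy): Defender gets 3.1, best alternative 2.2; Attacker gets 4.6, best alternative 1.5. No profitable deviation — NE.
(Patch, Harden): Defender can switch to Monitor (1.3 → 5.9). Not NE.
(Patch, Ignore): Defender can switch to Decoy (1.3 → 5.3). Not NE.
(Monitor, Decoy): Defender can switch to Patch (2.2 → 3.1). Not NE.
(Monitor, Harden): Defender gets 5.9, best alternative 3.7; Attacker gets 5.6, best alternative 4.9. No profitable deviation — NE.
(Monitor, Ignore): Defender can switch to Patch (0.3 → 1.3). Not NE.
(Decoy, Decoy): Defender can switch to Patch (1.8 → 3.1). Not NE.
(Decoy, Harden): Defender can switch to Monitor (3.7 → 5.9). Not NE.
(Decoy, Ignore): Defender gets 5.3, best alternative 1.3; Attacker gets 5.9, best alternative 2.8. No profitable deviation — NE.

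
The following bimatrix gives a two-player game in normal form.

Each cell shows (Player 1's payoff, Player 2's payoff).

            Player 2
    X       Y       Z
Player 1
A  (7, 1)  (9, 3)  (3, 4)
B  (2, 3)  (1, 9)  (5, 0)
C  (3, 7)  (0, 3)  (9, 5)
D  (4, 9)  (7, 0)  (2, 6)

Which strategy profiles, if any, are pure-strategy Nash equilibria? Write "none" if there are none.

No pure-strategy Nash equilibrium.

(A, X): Player 2 can switch to Y (1 → 3). Not NE.
(A, Y): Player 2 can switch to Z (3 → 4). Not NE.
(A, Z): Player 1 can switch to B (3 → 5). Not NE.
(B, X): Player 1 can switch to A (2 → 7). Not NE.
(B, Y): Player 1 can switch to A (1 → 9). Not NE.
(B, Z): Player 1 can switch to C (5 → 9). Not NE.
(C, X): Player 1 can switch to A (3 → 7). Not NE.
(C, Y): Player 1 can switch to A (0 → 9). Not NE.
(C, Z): Player 2 can switch to X (5 → 7). Not NE.
(D, X): Player 1 can switch to A (4 → 7). Not NE.
(The remaining 2 profiles each have a profitable deviation by the same check.)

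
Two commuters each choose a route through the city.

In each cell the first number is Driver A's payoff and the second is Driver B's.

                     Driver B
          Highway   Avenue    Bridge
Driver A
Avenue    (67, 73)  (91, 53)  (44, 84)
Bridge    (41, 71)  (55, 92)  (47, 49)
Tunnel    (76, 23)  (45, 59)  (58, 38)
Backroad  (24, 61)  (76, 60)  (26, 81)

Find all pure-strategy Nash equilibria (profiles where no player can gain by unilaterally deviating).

Mark each player's best response to every combination of opponents' strategies; a profile where every player is best-responding is a pure Nash equilibrium.
Driver A against Highway: payoffs 67, 41, 76, 24 → best response Tunnel.
Driver A against Avenue: payoffs 91, 55, 45, 76 → best response Avenue.
Driver A against Bridge: payoffs 44, 47, 58, 26 → best response Tunnel.
Driver B against Avenue: payoffs 73, 53, 84 → best response Bridge.
Driver B against Bridge: payoffs 71, 92, 49 → best response Avenue.
Driver B against Tunnel: payoffs 23, 59, 38 → best response Avenue.
Driver B against Backroad: payoffs 61, 60, 81 → best response Bridge.
No profile is a mutual best response for all players.

This game has no pure Nash equilibrium.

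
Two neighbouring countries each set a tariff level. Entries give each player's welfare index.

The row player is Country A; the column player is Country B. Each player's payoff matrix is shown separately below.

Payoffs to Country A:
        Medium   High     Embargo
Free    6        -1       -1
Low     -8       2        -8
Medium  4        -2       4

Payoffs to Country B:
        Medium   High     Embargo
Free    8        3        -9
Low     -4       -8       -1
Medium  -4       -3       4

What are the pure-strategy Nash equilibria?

Pure-strategy Nash equilibria: (Free, Medium), (Medium, Embargo)

Country A against Medium: payoffs 6, -8, 4 → best response Free.
Country A against High: payoffs -1, 2, -2 → best response Low.
Country A against Embargo: payoffs -1, -8, 4 → best response Medium.
Country B against Free: payoffs 8, 3, -9 → best response Medium.
Country B against Low: payoffs -4, -8, -1 → best response Embargo.
Country B against Medium: payoffs -4, -3, 4 → best response Embargo.
Mutual best responses: (Free, Medium); (Medium, Embargo).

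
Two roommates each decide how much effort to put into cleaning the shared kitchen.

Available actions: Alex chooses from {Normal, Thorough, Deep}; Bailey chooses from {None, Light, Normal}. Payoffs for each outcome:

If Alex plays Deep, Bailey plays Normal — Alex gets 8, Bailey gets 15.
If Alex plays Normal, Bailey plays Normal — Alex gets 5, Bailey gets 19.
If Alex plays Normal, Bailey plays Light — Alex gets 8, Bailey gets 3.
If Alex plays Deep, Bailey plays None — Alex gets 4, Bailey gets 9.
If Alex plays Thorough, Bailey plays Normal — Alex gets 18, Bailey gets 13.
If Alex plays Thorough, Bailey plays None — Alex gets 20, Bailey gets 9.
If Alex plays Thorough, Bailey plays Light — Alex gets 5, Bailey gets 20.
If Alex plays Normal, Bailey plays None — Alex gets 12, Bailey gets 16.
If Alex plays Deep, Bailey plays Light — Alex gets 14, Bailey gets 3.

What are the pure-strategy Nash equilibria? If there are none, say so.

This game has no pure Nash equilibrium.

For each strategy profile, look for a profitable unilateral deviation.
(Normal, None): Alex can switch to Thorough (12 → 20). Not NE.
(Normal, Light): Alex can switch to Deep (8 → 14). Not NE.
(Normal, Normal): Alex can switch to Thorough (5 → 18). Not NE.
(Thorough, None): Bailey can switch to Light (9 → 20). Not NE.
(Thorough, Light): Alex can switch to Normal (5 → 8). Not NE.
(Thorough, Normal): Bailey can switch to Light (13 → 20). Not NE.
(Deep, None): Alex can switch to Normal (4 → 12). Not NE.
(Deep, Light): Bailey can switch to None (3 → 9). Not NE.
(Deep, Normal): Alex can switch to Thorough (8 → 18). Not NE.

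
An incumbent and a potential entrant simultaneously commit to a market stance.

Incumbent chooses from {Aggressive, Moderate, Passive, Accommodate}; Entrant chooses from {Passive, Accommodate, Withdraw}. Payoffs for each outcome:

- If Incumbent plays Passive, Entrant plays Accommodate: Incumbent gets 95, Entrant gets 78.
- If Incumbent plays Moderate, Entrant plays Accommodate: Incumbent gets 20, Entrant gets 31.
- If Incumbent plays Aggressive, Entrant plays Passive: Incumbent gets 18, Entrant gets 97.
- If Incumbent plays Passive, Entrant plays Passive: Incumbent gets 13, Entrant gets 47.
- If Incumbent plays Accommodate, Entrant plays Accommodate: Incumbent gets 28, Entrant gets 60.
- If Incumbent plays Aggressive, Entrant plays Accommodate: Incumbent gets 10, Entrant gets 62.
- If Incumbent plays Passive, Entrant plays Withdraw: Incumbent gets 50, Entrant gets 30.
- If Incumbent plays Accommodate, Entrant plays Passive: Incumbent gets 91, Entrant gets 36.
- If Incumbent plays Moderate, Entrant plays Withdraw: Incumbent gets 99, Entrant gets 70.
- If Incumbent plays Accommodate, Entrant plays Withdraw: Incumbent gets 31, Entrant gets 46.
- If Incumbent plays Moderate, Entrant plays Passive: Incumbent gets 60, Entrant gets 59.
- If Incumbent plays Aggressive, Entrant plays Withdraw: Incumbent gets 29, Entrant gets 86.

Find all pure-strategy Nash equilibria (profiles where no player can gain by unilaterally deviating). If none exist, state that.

The pure Nash equilibria are (Moderate, Withdraw), (Passive, Accommodate).

(Aggressive, Passive): Incumbent can switch to Moderate (18 → 60). Not NE.
(Aggressive, Accommodate): Incumbent can switch to Moderate (10 → 20). Not NE.
(Aggressive, Withdraw): Incumbent can switch to Moderate (29 → 99). Not NE.
(Moderate, Passive): Incumbent can switch to Accommodate (60 → 91). Not NE.
(Moderate, Accommodate): Incumbent can switch to Passive (20 → 95). Not NE.
(Moderate, Withdraw): Incumbent gets 99, best alternative 50; Entrant gets 70, best alternative 59. No profitable deviation — NE.
(Passive, Passive): Incumbent can switch to Aggressive (13 → 18). Not NE.
(Passive, Accommodate): Incumbent gets 95, best alternative 28; Entrant gets 78, best alternative 47. No profitable deviation — NE.
(Passive, Withdraw): Incumbent can switch to Moderate (50 → 99). Not NE.
(Accommodate, Passive): Entrant can switch to Accommodate (36 → 60). Not NE.
(Accommodate, Accommodate): Incumbent can switch to Passive (28 → 95). Not NE.
(Accommodate, Withdraw): Incumbent can switch to Moderate (31 → 99). Not NE.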